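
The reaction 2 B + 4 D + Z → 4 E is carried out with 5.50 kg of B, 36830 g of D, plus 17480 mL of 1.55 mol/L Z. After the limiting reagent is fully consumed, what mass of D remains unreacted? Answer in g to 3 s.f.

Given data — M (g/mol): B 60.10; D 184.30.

n(B) = 5.500×1000 / 60.10 = 91.51 mol
n(D) = 36830 / 184.30 = 199.8 mol
n(Z) = 1.55 × 17480/1000 = 27.09 mol
n/ν → B: 45.76, D: 49.95, Z: 27.09; Z is limiting.
D consumed = (4/1) × 27.09 = 108.4 mol
D remaining = 199.8 − 108.4 = 91.40 mol
mass = 91.40 × 184.30 = 16850 g

16900 g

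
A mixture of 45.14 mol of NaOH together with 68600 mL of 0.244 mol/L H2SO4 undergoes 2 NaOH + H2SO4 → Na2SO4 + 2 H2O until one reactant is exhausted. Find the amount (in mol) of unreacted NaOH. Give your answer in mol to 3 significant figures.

n(NaOH) = 45.14 mol
n(H2SO4) = 0.244 × 68600/1000 = 16.74 mol
n/ν → NaOH: 22.57, H2SO4: 16.74; H2SO4 is limiting.
NaOH consumed = (2/1) × 16.74 = 33.48 mol
NaOH remaining = 45.14 − 33.48 = 11.66 mol

11.7 mol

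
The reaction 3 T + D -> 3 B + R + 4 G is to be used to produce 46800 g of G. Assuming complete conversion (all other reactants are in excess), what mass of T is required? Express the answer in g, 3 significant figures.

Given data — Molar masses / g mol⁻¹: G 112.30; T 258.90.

n(G) = 46800 / 112.30 = 416.7 mol
n(T) = (3/4) × 416.7 = 312.5 mol
mass = 312.5 × 258.90 = 80910 g

80900 g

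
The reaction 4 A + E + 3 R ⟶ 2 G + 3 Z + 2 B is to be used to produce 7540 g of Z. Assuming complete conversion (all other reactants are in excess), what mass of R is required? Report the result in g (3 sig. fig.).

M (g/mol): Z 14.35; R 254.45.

n(Z) = 7540 / 14.35 = 525.4 mol
n(R) = (3/3) × 525.4 = 525.4 mol
mass = 525.4 × 254.45 = 133700 g

134000 g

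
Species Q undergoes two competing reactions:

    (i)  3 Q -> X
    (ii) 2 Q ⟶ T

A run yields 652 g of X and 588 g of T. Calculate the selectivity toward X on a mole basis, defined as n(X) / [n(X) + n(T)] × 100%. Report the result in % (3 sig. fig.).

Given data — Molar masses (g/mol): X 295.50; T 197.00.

n(X) = 652 / 295.50 = 2.206 mol
n(T) = 588 / 197.00 = 2.985 mol
selectivity = 2.206/(2.206+2.985) × 100 = 42.50 %

42.5 %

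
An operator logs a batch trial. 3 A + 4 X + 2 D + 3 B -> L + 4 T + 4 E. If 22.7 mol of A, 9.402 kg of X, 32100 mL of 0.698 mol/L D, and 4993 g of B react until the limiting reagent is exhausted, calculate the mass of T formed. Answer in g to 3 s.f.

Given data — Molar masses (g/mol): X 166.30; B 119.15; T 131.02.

3970 g

n(A) = 22.70 mol
n(X) = 9.402×1000 / 166.30 = 56.54 mol
n(D) = 0.698 × 32100/1000 = 22.41 mol
n(B) = 4993 / 119.15 = 41.91 mol
n/ν for A = 22.70/3 = 7.567
n/ν for X = 56.54/4 = 14.14
n/ν for D = 22.41/2 = 11.21
n/ν for B = 41.91/3 = 13.97
Smallest n/ν is A → limiting reagent.
n(T) = (4/3) × 22.70 = 30.27 mol
mass = 30.27 × 131.02 = 3966 g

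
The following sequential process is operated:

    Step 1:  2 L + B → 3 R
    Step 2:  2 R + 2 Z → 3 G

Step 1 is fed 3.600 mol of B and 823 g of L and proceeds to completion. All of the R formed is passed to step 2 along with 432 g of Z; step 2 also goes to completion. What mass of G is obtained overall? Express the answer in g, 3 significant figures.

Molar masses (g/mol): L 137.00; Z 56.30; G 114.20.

1310 g

Step 1:
n(B) = 3.600 mol
n(L) = 823.0 / 137.00 = 6.007 mol
n/ν for B = 3.600/1 = 3.600
n/ν for L = 6.007/2 = 3.004
Smallest n/ν is L → limiting reagent.
n(R) produced = (3/2) × 6.007 = 9.011 mol
Step 2:
n(R) available = 9.011 mol
n(Z) = 432.0 / 56.30 = 7.673 mol
n/ν for R = 9.011/2 = 4.506
n/ν for Z = 7.673/2 = 3.837
Smallest n/ν is Z → limiting reagent.
n(G) = (3/2) × 7.673 = 11.51 mol
mass = 11.51 × 114.20 = 1314 g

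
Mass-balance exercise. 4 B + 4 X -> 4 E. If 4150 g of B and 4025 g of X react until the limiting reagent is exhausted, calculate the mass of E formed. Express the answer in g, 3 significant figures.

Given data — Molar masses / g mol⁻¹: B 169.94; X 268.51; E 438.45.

6570 g

n(B) = 4150 / 169.94 = 24.42 mol
n(X) = 4025 / 268.51 = 14.99 mol
n/ν → B: 6.105, X: 3.748; X is limiting.
n(E) = (4/4) × 14.99 = 14.99 mol
mass = 14.99 × 438.45 = 6572 g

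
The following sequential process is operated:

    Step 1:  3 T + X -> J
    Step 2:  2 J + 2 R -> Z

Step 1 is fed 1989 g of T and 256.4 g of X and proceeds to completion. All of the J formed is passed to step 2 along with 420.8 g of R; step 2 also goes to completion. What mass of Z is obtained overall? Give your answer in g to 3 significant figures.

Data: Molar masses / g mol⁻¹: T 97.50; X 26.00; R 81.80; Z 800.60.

2060 g

Step 1:
n(T) = 1989 / 97.50 = 20.40 mol
n(X) = 256.4 / 26.00 = 9.862 mol
n/ν for T = 20.40/3 = 6.800
n/ν for X = 9.862/1 = 9.862
Smallest n/ν is T → limiting reagent.
n(J) produced = (1/3) × 20.40 = 6.800 mol
Step 2:
n(J) available = 6.800 mol
n(R) = 420.8 / 81.80 = 5.144 mol
n/ν for J = 6.800/2 = 3.400
n/ν for R = 5.144/2 = 2.572
Smallest n/ν is R → limiting reagent.
n(Z) = (1/2) × 5.144 = 2.572 mol
mass = 2.572 × 800.60 = 2059 g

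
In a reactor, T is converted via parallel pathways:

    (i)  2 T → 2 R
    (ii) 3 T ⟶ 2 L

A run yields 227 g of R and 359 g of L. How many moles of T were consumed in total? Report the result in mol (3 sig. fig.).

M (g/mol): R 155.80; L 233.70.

3.76 mol

n(R) = 227 / 155.80 = 1.457 mol
n(L) = 359 / 233.70 = 1.536 mol
n(T) via (i) = (2/2)×1.457 = 1.457 mol
n(T) via (ii) = (3/2)×1.536 = 2.304 mol
total n(T) = 1.457 + 2.304 = 3.761 mol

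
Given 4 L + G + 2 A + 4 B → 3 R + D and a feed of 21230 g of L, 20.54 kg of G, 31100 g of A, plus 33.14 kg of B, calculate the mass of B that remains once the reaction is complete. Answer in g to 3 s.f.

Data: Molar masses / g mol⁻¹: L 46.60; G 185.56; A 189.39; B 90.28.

3490 g

n(L) = 21230 / 46.60 = 455.6 mol
n(G) = 20.54×1000 / 185.56 = 110.7 mol
n(A) = 31100 / 189.39 = 164.2 mol
n(B) = 33.14×1000 / 90.28 = 367.1 mol
n/ν → L: 113.9, G: 110.7, A: 82.10, B: 91.78; A is limiting.
B consumed = (4/2) × 164.2 = 328.4 mol
B remaining = 367.1 − 328.4 = 38.70 mol
mass = 38.70 × 90.28 = 3494 g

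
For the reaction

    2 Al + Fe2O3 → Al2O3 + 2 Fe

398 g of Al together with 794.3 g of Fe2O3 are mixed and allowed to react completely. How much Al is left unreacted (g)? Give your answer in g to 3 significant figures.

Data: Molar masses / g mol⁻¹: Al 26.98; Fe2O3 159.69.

n(Al) = 398.0 / 26.98 = 14.75 mol
n(Fe2O3) = 794.3 / 159.69 = 4.974 mol
n/ν → Al: 7.375, Fe2O3: 4.974; Fe2O3 is limiting.
Al consumed = (2/1) × 4.974 = 9.948 mol
Al remaining = 14.75 − 9.948 = 4.802 mol
mass = 4.802 × 26.98 = 129.6 g

130 g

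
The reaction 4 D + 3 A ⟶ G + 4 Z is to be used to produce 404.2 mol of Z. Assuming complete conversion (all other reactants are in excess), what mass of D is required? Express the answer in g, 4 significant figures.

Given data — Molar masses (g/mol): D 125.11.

50570 g

n(Z) = 404.2 mol
n(D) = (4/4) × 404.2 = 404.2 mol
mass = 404.2 × 125.11 = 50570 g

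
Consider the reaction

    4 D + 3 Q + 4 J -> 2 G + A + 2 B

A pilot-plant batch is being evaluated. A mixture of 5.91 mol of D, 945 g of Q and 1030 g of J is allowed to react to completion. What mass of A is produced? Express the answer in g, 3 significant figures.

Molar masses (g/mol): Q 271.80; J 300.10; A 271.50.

n(D) = 5.910 mol
n(Q) = 945.0 / 271.80 = 3.477 mol
n(J) = 1030 / 300.10 = 3.432 mol
n/ν for D = 5.910/4 = 1.478
n/ν for Q = 3.477/3 = 1.159
n/ν for J = 3.432/4 = 0.8580
Smallest n/ν is J → limiting reagent.
n(A) = (1/4) × 3.432 = 0.8580 mol
mass = 0.8580 × 271.50 = 232.9 g

233 g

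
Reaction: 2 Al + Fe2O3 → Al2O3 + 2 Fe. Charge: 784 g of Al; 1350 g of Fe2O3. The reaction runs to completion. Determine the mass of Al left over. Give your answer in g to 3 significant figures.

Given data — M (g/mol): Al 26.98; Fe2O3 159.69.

328 g

n(Al) = 784.0 / 26.98 = 29.06 mol
n(Fe2O3) = 1350 / 159.69 = 8.454 mol
n/ν for Al = 29.06/2 = 14.53
n/ν for Fe2O3 = 8.454/1 = 8.454
Smallest n/ν is Fe2O3 → limiting reagent.
Al consumed = (2/1) × 8.454 = 16.91 mol
Al remaining = 29.06 − 16.91 = 12.15 mol
mass = 12.15 × 26.98 = 327.8 g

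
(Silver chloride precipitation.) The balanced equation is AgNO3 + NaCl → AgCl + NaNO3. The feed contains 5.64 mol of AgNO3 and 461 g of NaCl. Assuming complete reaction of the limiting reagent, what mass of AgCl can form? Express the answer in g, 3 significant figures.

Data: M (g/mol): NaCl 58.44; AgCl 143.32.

808 g

n(AgNO3) = 5.640 mol
n(NaCl) = 461.0 / 58.44 = 7.888 mol
n/ν → AgNO3: 5.640, NaCl: 7.888; AgNO3 is limiting.
n(AgCl) = (1/1) × 5.640 = 5.640 mol
mass = 5.640 × 143.32 = 808.3 g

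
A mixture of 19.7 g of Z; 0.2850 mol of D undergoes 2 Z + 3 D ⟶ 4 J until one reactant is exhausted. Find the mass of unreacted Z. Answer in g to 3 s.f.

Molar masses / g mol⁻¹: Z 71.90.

6.04 g

n(Z) = 19.70 / 71.90 = 0.2740 mol
n(D) = 0.2850 mol
n/ν for Z = 0.2740/2 = 0.1370
n/ν for D = 0.2850/3 = 0.09500
Smallest n/ν is D → limiting reagent.
Z consumed = (2/3) × 0.2850 = 0.1900 mol
Z remaining = 0.2740 − 0.1900 = 0.08400 mol
mass = 0.08400 × 71.90 = 6.040 g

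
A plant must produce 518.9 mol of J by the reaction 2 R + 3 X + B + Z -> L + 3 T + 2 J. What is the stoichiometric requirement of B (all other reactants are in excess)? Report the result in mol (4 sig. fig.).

259.5 mol

n(J) = 518.9 mol
n(B) = (1/2) × 518.9 = 259.5 mol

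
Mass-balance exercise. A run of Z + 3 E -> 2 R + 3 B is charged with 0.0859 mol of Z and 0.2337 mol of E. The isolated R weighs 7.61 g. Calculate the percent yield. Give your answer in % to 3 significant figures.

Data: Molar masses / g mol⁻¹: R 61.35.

79.6 %

n(Z) = 0.08590 mol
n(E) = 0.2337 mol
n/ν → Z: 0.08590, E: 0.07790; E is limiting.
theoretical n(R) = (2/3) × 0.2337 = 0.1558 mol → 9.558 g
% yield = 7.61 / 9.558 × 100 = 79.62 %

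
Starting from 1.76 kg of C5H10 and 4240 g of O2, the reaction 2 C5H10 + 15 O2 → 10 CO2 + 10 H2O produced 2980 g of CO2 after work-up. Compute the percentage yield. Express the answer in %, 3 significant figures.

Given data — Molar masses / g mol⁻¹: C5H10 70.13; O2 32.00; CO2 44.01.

76.7 %

n(C5H10) = 1.760×1000 / 70.13 = 25.10 mol
n(O2) = 4240 / 32.00 = 132.5 mol
n/ν for C5H10 = 25.10/2 = 12.55
n/ν for O2 = 132.5/15 = 8.833
Smallest n/ν is O2 → limiting reagent.
theoretical n(CO2) = (10/15) × 132.5 = 88.33 mol → 3887 g
% yield = 2980 / 3887 × 100 = 76.67 %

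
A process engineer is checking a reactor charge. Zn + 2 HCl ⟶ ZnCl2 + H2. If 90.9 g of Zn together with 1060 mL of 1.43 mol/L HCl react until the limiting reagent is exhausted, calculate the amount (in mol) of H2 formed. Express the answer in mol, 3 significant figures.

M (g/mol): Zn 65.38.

n(Zn) = 90.90 / 65.38 = 1.390 mol
n(HCl) = 1.43 × 1060/1000 = 1.516 mol
n/ν for Zn = 1.390/1 = 1.390
n/ν for HCl = 1.516/2 = 0.7580
Smallest n/ν is HCl → limiting reagent.
n(H2) = (1/2) × 1.516 = 0.7580 mol

0.758 mol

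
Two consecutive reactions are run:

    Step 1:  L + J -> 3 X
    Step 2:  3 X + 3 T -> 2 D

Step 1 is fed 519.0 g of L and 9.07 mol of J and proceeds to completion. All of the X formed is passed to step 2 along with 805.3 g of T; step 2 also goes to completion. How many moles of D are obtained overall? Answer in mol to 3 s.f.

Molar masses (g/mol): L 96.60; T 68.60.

7.83 mol

Step 1:
n(L) = 519.0 / 96.60 = 5.373 mol
n(J) = 9.070 mol
n/ν for L = 5.373/1 = 5.373
n/ν for J = 9.070/1 = 9.070
Smallest n/ν is L → limiting reagent.
n(X) produced = (3/1) × 5.373 = 16.12 mol
Step 2:
n(X) available = 16.12 mol
n(T) = 805.3 / 68.60 = 11.74 mol
n/ν for X = 16.12/3 = 5.373
n/ν for T = 11.74/3 = 3.913
Smallest n/ν is T → limiting reagent.
n(D) = (2/3) × 11.74 = 7.827 mol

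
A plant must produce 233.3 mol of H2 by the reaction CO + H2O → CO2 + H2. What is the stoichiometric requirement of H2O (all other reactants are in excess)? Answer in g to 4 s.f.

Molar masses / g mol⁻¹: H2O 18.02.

n(H2) = 233.3 mol
n(H2O) = (1/1) × 233.3 = 233.3 mol
mass = 233.3 × 18.02 = 4204 g

4204 g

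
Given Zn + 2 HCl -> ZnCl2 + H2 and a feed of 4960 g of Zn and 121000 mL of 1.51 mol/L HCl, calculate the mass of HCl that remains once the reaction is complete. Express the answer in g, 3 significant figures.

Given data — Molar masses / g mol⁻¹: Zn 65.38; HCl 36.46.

1130 g

n(Zn) = 4960 / 65.38 = 75.86 mol
n(HCl) = 1.51 × 121000/1000 = 182.7 mol
n/ν for Zn = 75.86/1 = 75.86
n/ν for HCl = 182.7/2 = 91.35
Smallest n/ν is Zn → limiting reagent.
HCl consumed = (2/1) × 75.86 = 151.7 mol
HCl remaining = 182.7 − 151.7 = 31.00 mol
mass = 31.00 × 36.46 = 1130 g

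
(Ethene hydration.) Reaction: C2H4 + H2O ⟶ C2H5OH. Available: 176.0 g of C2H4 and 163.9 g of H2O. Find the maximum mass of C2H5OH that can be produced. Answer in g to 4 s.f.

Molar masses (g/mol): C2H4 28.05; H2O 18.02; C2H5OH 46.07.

n(C2H4) = 176.0 / 28.05 = 6.275 mol
n(H2O) = 163.9 / 18.02 = 9.095 mol
n/ν → C2H4: 6.275, H2O: 9.095; C2H4 is limiting.
n(C2H5OH) = (1/1) × 6.275 = 6.275 mol
mass = 6.275 × 46.07 = 289.1 g

289.1 g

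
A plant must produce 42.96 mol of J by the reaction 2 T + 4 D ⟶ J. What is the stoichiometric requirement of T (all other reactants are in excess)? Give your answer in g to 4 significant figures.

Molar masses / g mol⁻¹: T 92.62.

n(J) = 42.96 mol
n(T) = (2/1) × 42.96 = 85.92 mol
mass = 85.92 × 92.62 = 7958 g

7958 g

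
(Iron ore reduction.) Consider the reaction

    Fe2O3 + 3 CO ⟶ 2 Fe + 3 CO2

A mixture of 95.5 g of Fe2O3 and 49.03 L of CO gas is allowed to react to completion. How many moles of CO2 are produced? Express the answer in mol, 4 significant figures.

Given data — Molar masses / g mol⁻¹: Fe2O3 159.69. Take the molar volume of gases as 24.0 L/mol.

n(Fe2O3) = 95.50 / 159.69 = 0.5980 mol
n(CO) = 49.03 / 24.0 = 2.043 mol
n/ν for Fe2O3 = 0.5980/1 = 0.5980
n/ν for CO = 2.043/3 = 0.6810
Smallest n/ν is Fe2O3 → limiting reagent.
n(CO2) = (3/1) × 0.5980 = 1.794 mol

1.794 mol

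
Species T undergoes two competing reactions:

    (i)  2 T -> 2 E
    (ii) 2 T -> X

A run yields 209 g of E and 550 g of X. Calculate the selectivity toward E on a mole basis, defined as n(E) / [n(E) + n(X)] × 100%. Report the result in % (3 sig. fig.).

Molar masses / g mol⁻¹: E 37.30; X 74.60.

43.2 %

n(E) = 209 / 37.30 = 5.603 mol
n(X) = 550 / 74.60 = 7.373 mol
selectivity = 5.603/(5.603+7.373) × 100 = 43.18 %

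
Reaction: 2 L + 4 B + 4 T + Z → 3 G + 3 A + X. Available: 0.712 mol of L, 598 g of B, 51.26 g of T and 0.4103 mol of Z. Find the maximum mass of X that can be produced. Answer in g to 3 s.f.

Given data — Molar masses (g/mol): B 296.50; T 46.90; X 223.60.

n(L) = 0.7120 mol
n(B) = 598.0 / 296.50 = 2.017 mol
n(T) = 51.26 / 46.90 = 1.093 mol
n(Z) = 0.4103 mol
n/ν for L = 0.7120/2 = 0.3560
n/ν for B = 2.017/4 = 0.5043
n/ν for T = 1.093/4 = 0.2733
n/ν for Z = 0.4103/1 = 0.4103
Smallest n/ν is T → limiting reagent.
n(X) = (1/4) × 1.093 = 0.2733 mol
mass = 0.2733 × 223.60 = 61.11 g

61.1 g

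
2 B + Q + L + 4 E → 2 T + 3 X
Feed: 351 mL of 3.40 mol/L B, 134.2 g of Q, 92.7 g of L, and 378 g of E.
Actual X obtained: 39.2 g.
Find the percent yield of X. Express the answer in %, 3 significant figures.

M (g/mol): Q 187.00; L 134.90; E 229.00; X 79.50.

39.8 %

n(B) = 3.40 × 351.0/1000 = 1.193 mol
n(Q) = 134.2 / 187.00 = 0.7176 mol
n(L) = 92.70 / 134.90 = 0.6872 mol
n(E) = 378.0 / 229.00 = 1.651 mol
n/ν for B = 1.193/2 = 0.5965
n/ν for Q = 0.7176/1 = 0.7176
n/ν for L = 0.6872/1 = 0.6872
n/ν for E = 1.651/4 = 0.4128
Smallest n/ν is E → limiting reagent.
theoretical n(X) = (3/4) × 1.651 = 1.238 mol → 98.42 g
% yield = 39.2 / 98.42 × 100 = 39.83 %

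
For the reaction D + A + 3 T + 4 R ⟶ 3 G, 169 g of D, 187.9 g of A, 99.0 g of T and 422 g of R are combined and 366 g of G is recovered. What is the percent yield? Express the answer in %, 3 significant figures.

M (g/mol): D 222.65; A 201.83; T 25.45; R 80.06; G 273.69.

n(D) = 169.0 / 222.65 = 0.7590 mol
n(A) = 187.9 / 201.83 = 0.9310 mol
n(T) = 99.00 / 25.45 = 3.890 mol
n(R) = 422.0 / 80.06 = 5.271 mol
n/ν for D = 0.7590/1 = 0.7590
n/ν for A = 0.9310/1 = 0.9310
n/ν for T = 3.890/3 = 1.297
n/ν for R = 5.271/4 = 1.318
Smallest n/ν is D → limiting reagent.
theoretical n(G) = (3/1) × 0.7590 = 2.277 mol → 623.2 g
% yield = 366 / 623.2 × 100 = 58.73 %

58.7 %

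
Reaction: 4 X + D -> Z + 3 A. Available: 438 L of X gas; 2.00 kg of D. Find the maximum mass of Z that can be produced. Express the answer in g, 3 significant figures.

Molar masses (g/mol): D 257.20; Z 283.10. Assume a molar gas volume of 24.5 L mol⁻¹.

n(X) = 438.0 / 24.5 = 17.88 mol
n(D) = 2.000×1000 / 257.20 = 7.776 mol
n/ν for X = 17.88/4 = 4.470
n/ν for D = 7.776/1 = 7.776
Smallest n/ν is X → limiting reagent.
n(Z) = (1/4) × 17.88 = 4.470 mol
mass = 4.470 × 283.10 = 1265 g

1270 g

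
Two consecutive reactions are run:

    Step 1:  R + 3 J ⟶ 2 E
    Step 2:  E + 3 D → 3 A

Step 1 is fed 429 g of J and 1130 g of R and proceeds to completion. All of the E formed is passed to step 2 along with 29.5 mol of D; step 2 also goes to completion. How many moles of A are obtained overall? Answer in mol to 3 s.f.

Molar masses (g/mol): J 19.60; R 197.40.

Step 1:
n(J) = 429.0 / 19.60 = 21.89 mol
n(R) = 1130 / 197.40 = 5.724 mol
n/ν for J = 21.89/3 = 7.297
n/ν for R = 5.724/1 = 5.724
Smallest n/ν is R → limiting reagent.
n(E) produced = (2/1) × 5.724 = 11.45 mol
Step 2:
n(E) available = 11.45 mol
n(D) = 29.50 mol
n/ν for E = 11.45/1 = 11.45
n/ν for D = 29.50/3 = 9.833
Smallest n/ν is D → limiting reagent.
n(A) = (3/3) × 29.50 = 29.50 mol

29.5 mol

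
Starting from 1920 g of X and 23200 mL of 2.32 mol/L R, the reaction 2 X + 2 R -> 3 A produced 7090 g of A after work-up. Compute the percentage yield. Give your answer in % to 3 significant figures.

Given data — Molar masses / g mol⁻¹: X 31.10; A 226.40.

38.8 %

n(X) = 1920 / 31.10 = 61.74 mol
n(R) = 2.32 × 23200/1000 = 53.82 mol
n/ν → X: 30.87, R: 26.91; R is limiting.
theoretical n(A) = (3/2) × 53.82 = 80.73 mol → 18280 g
% yield = 7090 / 18280 × 100 = 38.79 %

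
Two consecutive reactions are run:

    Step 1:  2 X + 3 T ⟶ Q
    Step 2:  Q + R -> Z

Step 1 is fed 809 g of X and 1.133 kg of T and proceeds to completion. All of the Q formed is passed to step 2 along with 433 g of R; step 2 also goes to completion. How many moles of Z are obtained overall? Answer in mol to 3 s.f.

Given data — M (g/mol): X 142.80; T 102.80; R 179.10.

Step 1:
n(X) = 809.0 / 142.80 = 5.665 mol
n(T) = 1.133×1000 / 102.80 = 11.02 mol
n/ν → X: 2.833, T: 3.673; X is limiting.
n(Q) produced = (1/2) × 5.665 = 2.833 mol
Step 2:
n(Q) available = 2.833 mol
n(R) = 433.0 / 179.10 = 2.418 mol
n/ν → Q: 2.833, R: 2.418; R is limiting.
n(Z) = (1/1) × 2.418 = 2.418 mol

2.42 mol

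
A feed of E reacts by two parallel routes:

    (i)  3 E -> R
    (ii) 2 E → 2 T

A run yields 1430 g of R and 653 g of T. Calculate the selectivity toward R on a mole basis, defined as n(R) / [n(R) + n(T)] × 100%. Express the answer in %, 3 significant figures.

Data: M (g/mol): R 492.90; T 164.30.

42.2 %

n(R) = 1430 / 492.90 = 2.901 mol
n(T) = 653 / 164.30 = 3.974 mol
selectivity = 2.901/(2.901+3.974) × 100 = 42.20 %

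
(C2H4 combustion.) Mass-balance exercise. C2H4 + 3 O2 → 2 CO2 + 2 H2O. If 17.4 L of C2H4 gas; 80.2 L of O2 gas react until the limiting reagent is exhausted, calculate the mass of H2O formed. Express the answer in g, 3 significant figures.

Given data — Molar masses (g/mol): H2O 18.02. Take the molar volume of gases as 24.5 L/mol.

n(C2H4) = 17.40 / 24.5 = 0.7102 mol
n(O2) = 80.20 / 24.5 = 3.273 mol
n/ν for C2H4 = 0.7102/1 = 0.7102
n/ν for O2 = 3.273/3 = 1.091
Smallest n/ν is C2H4 → limiting reagent.
n(H2O) = (2/1) × 0.7102 = 1.420 mol
mass = 1.420 × 18.02 = 25.59 g

25.6 g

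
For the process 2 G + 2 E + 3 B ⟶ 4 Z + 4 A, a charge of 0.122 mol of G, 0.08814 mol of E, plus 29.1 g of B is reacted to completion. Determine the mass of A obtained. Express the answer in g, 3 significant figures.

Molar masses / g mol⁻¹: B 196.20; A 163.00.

n(G) = 0.1220 mol
n(E) = 0.08814 mol
n(B) = 29.10 / 196.20 = 0.1483 mol
n/ν → G: 0.06100, E: 0.04407, B: 0.04943; E is limiting.
n(A) = (4/2) × 0.08814 = 0.1763 mol
mass = 0.1763 × 163.00 = 28.74 g

28.7 g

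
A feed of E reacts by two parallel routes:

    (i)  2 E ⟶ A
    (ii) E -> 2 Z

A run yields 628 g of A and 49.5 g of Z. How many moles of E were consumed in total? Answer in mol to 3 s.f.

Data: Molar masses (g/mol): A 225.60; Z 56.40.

n(A) = 628 / 225.60 = 2.784 mol
n(Z) = 49.5 / 56.40 = 0.8777 mol
n(E) via (i) = (2/1)×2.784 = 5.568 mol
n(E) via (ii) = (1/2)×0.8777 = 0.4389 mol
total n(E) = 5.568 + 0.4389 = 6.007 mol

6.01 mol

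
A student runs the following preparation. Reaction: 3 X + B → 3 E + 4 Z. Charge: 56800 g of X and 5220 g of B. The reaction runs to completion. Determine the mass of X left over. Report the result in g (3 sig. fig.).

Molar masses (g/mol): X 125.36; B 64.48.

26400 g

n(X) = 56800 / 125.36 = 453.1 mol
n(B) = 5220 / 64.48 = 80.96 mol
n/ν → X: 151.0, B: 80.96; B is limiting.
X consumed = (3/1) × 80.96 = 242.9 mol
X remaining = 453.1 − 242.9 = 210.2 mol
mass = 210.2 × 125.36 = 26350 g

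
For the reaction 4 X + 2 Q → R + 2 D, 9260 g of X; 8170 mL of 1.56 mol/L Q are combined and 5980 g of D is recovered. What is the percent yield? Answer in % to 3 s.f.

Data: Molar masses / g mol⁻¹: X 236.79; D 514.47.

91.2 %

n(X) = 9260 / 236.79 = 39.11 mol
n(Q) = 1.56 × 8170/1000 = 12.75 mol
n/ν → X: 9.778, Q: 6.375; Q is limiting.
theoretical n(D) = (2/2) × 12.75 = 12.75 mol → 6559 g
% yield = 5980 / 6559 × 100 = 91.17 %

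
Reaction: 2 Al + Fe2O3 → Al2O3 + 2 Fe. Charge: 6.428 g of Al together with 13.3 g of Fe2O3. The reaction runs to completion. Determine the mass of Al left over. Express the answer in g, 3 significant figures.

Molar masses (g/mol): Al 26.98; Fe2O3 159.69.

1.93 g

n(Al) = 6.428 / 26.98 = 0.2383 mol
n(Fe2O3) = 13.30 / 159.69 = 0.08329 mol
n/ν for Al = 0.2383/2 = 0.1192
n/ν for Fe2O3 = 0.08329/1 = 0.08329
Smallest n/ν is Fe2O3 → limiting reagent.
Al consumed = (2/1) × 0.08329 = 0.1666 mol
Al remaining = 0.2383 − 0.1666 = 0.07170 mol
mass = 0.07170 × 26.98 = 1.934 g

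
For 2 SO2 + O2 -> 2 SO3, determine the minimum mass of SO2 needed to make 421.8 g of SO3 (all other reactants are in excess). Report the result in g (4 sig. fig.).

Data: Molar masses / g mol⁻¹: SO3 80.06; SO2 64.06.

337.5 g

n(SO3) = 421.8 / 80.06 = 5.269 mol
n(SO2) = (2/2) × 5.269 = 5.269 mol
mass = 5.269 × 64.06 = 337.5 g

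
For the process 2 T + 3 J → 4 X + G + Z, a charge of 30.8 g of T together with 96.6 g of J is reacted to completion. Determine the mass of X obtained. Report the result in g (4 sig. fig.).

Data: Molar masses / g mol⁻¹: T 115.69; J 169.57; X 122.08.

n(T) = 30.80 / 115.69 = 0.2662 mol
n(J) = 96.60 / 169.57 = 0.5697 mol
n/ν → T: 0.1331, J: 0.1899; T is limiting.
n(X) = (4/2) × 0.2662 = 0.5324 mol
mass = 0.5324 × 122.08 = 65.00 g

65.00 g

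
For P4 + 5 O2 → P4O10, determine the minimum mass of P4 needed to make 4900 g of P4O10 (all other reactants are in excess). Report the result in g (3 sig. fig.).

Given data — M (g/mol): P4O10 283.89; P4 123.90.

n(P4O10) = 4900 / 283.89 = 17.26 mol
n(P4) = (1/1) × 17.26 = 17.26 mol
mass = 17.26 × 123.90 = 2139 g

2140 g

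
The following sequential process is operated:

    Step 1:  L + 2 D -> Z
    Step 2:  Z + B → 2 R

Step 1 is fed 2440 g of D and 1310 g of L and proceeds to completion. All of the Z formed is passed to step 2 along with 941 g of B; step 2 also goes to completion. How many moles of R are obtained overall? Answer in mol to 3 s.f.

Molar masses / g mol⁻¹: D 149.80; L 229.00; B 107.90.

Step 1:
n(D) = 2440 / 149.80 = 16.29 mol
n(L) = 1310 / 229.00 = 5.721 mol
n/ν → D: 8.145, L: 5.721; L is limiting.
n(Z) produced = (1/1) × 5.721 = 5.721 mol
Step 2:
n(Z) available = 5.721 mol
n(B) = 941.0 / 107.90 = 8.721 mol
n/ν → Z: 5.721, B: 8.721; Z is limiting.
n(R) = (2/1) × 5.721 = 11.44 mol

11.4 mol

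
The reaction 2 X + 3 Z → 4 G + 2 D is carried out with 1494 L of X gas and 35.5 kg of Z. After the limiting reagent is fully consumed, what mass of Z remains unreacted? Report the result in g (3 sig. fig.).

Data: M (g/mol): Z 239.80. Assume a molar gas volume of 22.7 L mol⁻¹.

11800 g

n(X) = 1494 / 22.7 = 65.81 mol
n(Z) = 35.50×1000 / 239.80 = 148.0 mol
n/ν for X = 65.81/2 = 32.91
n/ν for Z = 148.0/3 = 49.33
Smallest n/ν is X → limiting reagent.
Z consumed = (3/2) × 65.81 = 98.72 mol
Z remaining = 148.0 − 98.72 = 49.28 mol
mass = 49.28 × 239.80 = 11820 g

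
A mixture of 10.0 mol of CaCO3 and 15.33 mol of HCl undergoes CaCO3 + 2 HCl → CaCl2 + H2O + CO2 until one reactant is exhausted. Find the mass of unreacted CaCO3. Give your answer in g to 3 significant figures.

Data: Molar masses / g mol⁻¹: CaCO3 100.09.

n(CaCO3) = 10.00 mol
n(HCl) = 15.33 mol
n/ν → CaCO3: 10.00, HCl: 7.665; HCl is limiting.
CaCO3 consumed = (1/2) × 15.33 = 7.665 mol
CaCO3 remaining = 10.00 − 7.665 = 2.335 mol
mass = 2.335 × 100.09 = 233.7 g

234 g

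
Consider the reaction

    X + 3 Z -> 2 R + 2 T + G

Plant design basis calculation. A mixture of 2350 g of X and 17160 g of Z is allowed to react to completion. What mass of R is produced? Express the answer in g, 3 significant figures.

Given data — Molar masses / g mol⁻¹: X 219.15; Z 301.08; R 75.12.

n(X) = 2350 / 219.15 = 10.72 mol
n(Z) = 17160 / 301.08 = 56.99 mol
n/ν for X = 10.72/1 = 10.72
n/ν for Z = 56.99/3 = 19.00
Smallest n/ν is X → limiting reagent.
n(R) = (2/1) × 10.72 = 21.44 mol
mass = 21.44 × 75.12 = 1611 g

1610 g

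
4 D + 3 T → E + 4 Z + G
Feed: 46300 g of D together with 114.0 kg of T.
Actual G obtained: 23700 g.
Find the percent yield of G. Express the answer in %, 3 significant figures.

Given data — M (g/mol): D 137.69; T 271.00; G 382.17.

73.8 %

n(D) = 46300 / 137.69 = 336.3 mol
n(T) = 114.0×1000 / 271.00 = 420.7 mol
n/ν → D: 84.08, T: 140.2; D is limiting.
theoretical n(G) = (1/4) × 336.3 = 84.08 mol → 32130 g
% yield = 23700 / 32130 × 100 = 73.76 %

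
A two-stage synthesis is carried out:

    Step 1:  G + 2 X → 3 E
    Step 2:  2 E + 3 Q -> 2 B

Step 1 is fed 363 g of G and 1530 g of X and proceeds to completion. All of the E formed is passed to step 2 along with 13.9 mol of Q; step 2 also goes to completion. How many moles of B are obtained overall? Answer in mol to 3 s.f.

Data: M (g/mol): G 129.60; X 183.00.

8.40 mol

Step 1:
n(G) = 363.0 / 129.60 = 2.801 mol
n(X) = 1530 / 183.00 = 8.361 mol
n/ν for G = 2.801/1 = 2.801
n/ν for X = 8.361/2 = 4.181
Smallest n/ν is G → limiting reagent.
n(E) produced = (3/1) × 2.801 = 8.403 mol
Step 2:
n(E) available = 8.403 mol
n(Q) = 13.90 mol
n/ν for E = 8.403/2 = 4.202
n/ν for Q = 13.90/3 = 4.633
Smallest n/ν is E → limiting reagent.
n(B) = (2/2) × 8.403 = 8.403 mol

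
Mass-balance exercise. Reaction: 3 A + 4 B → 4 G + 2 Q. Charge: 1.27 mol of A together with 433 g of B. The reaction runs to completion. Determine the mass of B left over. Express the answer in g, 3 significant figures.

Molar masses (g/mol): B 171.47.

n(A) = 1.270 mol
n(B) = 433.0 / 171.47 = 2.525 mol
n/ν for A = 1.270/3 = 0.4233
n/ν for B = 2.525/4 = 0.6313
Smallest n/ν is A → limiting reagent.
B consumed = (4/3) × 1.270 = 1.693 mol
B remaining = 2.525 − 1.693 = 0.8320 mol
mass = 0.8320 × 171.47 = 142.7 g

143 g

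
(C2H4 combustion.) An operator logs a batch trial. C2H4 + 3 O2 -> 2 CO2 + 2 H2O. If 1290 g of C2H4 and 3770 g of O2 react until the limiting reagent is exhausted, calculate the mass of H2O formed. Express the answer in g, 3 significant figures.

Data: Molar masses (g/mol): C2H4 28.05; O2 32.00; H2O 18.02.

1420 g

n(C2H4) = 1290 / 28.05 = 45.99 mol
n(O2) = 3770 / 32.00 = 117.8 mol
n/ν → C2H4: 45.99, O2: 39.27; O2 is limiting.
n(H2O) = (2/3) × 117.8 = 78.53 mol
mass = 78.53 × 18.02 = 1415 g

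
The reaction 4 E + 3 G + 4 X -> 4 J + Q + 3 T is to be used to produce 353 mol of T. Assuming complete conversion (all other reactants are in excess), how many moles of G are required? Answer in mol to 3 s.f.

n(T) = 353.0 mol
n(G) = (3/3) × 353.0 = 353.0 mol

353 mol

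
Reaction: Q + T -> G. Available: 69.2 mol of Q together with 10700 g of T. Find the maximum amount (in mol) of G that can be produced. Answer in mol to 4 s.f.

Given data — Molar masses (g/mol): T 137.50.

69.20 mol

n(Q) = 69.20 mol
n(T) = 10700 / 137.50 = 77.82 mol
n/ν → Q: 69.20, T: 77.82; Q is limiting.
n(G) = (1/1) × 69.20 = 69.20 mol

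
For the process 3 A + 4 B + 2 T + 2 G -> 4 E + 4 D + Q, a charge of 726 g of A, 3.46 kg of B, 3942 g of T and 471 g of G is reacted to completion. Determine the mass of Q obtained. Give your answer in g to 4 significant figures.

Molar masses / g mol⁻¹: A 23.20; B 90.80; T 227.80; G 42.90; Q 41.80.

229.5 g

n(A) = 726.0 / 23.20 = 31.29 mol
n(B) = 3.460×1000 / 90.80 = 38.11 mol
n(T) = 3942 / 227.80 = 17.30 mol
n(G) = 471.0 / 42.90 = 10.98 mol
n/ν for A = 31.29/3 = 10.43
n/ν for B = 38.11/4 = 9.528
n/ν for T = 17.30/2 = 8.650
n/ν for G = 10.98/2 = 5.490
Smallest n/ν is G → limiting reagent.
n(Q) = (1/2) × 10.98 = 5.490 mol
mass = 5.490 × 41.80 = 229.5 g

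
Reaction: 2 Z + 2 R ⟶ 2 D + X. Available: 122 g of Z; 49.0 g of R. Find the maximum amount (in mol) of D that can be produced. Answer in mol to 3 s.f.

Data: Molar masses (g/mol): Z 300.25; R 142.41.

n(Z) = 122.0 / 300.25 = 0.4063 mol
n(R) = 49.00 / 142.41 = 0.3441 mol
n/ν → Z: 0.2032, R: 0.1721; R is limiting.
n(D) = (2/2) × 0.3441 = 0.3441 mol

0.344 mol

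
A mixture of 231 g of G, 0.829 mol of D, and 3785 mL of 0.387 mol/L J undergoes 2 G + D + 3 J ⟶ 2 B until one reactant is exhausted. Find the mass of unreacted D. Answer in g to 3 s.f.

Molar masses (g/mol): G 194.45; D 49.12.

16.7 g

n(G) = 231.0 / 194.45 = 1.188 mol
n(D) = 0.8290 mol
n(J) = 0.387 × 3785/1000 = 1.465 mol
n/ν → G: 0.5940, D: 0.8290, J: 0.4883; J is limiting.
D consumed = (1/3) × 1.465 = 0.4883 mol
D remaining = 0.8290 − 0.4883 = 0.3407 mol
mass = 0.3407 × 49.12 = 16.74 g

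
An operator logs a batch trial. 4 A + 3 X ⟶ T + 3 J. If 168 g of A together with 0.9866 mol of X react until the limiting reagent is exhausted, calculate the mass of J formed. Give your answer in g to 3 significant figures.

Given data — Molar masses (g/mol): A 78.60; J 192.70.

n(A) = 168.0 / 78.60 = 2.137 mol
n(X) = 0.9866 mol
n/ν for A = 2.137/4 = 0.5343
n/ν for X = 0.9866/3 = 0.3289
Smallest n/ν is X → limiting reagent.
n(J) = (3/3) × 0.9866 = 0.9866 mol
mass = 0.9866 × 192.70 = 190.1 g

190 g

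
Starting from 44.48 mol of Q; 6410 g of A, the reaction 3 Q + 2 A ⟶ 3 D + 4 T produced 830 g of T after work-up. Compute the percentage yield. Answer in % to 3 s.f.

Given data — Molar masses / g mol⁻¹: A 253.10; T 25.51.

n(Q) = 44.48 mol
n(A) = 6410 / 253.10 = 25.33 mol
n/ν for Q = 44.48/3 = 14.83
n/ν for A = 25.33/2 = 12.67
Smallest n/ν is A → limiting reagent.
theoretical n(T) = (4/2) × 25.33 = 50.66 mol → 1292 g
% yield = 830 / 1292 × 100 = 64.24 %

64.2 %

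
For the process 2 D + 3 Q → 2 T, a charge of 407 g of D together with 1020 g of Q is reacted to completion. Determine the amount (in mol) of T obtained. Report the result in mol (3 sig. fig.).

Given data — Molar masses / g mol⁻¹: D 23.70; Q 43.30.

n(D) = 407.0 / 23.70 = 17.17 mol
n(Q) = 1020 / 43.30 = 23.56 mol
n/ν for D = 17.17/2 = 8.585
n/ν for Q = 23.56/3 = 7.853
Smallest n/ν is Q → limiting reagent.
n(T) = (2/3) × 23.56 = 15.71 mol

15.7 mol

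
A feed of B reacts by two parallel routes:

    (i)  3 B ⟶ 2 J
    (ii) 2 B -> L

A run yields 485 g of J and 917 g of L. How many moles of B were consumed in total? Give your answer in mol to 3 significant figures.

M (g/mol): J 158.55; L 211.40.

n(J) = 485 / 158.55 = 3.059 mol
n(L) = 917 / 211.40 = 4.338 mol
n(B) via (i) = (3/2)×3.059 = 4.589 mol
n(B) via (ii) = (2/1)×4.338 = 8.676 mol
total n(B) = 4.589 + 8.676 = 13.27 mol

13.3 mol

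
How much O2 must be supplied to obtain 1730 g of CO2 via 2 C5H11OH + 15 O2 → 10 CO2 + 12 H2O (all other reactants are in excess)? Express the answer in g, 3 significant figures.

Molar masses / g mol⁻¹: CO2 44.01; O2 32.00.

1890 g

n(CO2) = 1730 / 44.01 = 39.31 mol
n(O2) = (15/10) × 39.31 = 58.97 mol
mass = 58.97 × 32.00 = 1887 g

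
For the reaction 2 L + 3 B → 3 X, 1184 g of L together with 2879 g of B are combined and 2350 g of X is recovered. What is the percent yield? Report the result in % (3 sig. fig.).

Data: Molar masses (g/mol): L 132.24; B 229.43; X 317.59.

n(L) = 1184 / 132.24 = 8.953 mol
n(B) = 2879 / 229.43 = 12.55 mol
n/ν for L = 8.953/2 = 4.477
n/ν for B = 12.55/3 = 4.183
Smallest n/ν is B → limiting reagent.
theoretical n(X) = (3/3) × 12.55 = 12.55 mol → 3986 g
% yield = 2350 / 3986 × 100 = 58.96 %

59.0 %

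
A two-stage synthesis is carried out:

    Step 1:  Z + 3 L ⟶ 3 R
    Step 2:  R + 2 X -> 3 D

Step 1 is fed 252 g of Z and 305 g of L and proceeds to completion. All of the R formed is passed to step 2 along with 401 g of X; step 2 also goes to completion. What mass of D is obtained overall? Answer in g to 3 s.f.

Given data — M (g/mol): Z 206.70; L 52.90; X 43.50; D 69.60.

Step 1:
n(Z) = 252.0 / 206.70 = 1.219 mol
n(L) = 305.0 / 52.90 = 5.766 mol
n/ν for Z = 1.219/1 = 1.219
n/ν for L = 5.766/3 = 1.922
Smallest n/ν is Z → limiting reagent.
n(R) produced = (3/1) × 1.219 = 3.657 mol
Step 2:
n(R) available = 3.657 mol
n(X) = 401.0 / 43.50 = 9.218 mol
n/ν for R = 3.657/1 = 3.657
n/ν for X = 9.218/2 = 4.609
Smallest n/ν is R → limiting reagent.
n(D) = (3/1) × 3.657 = 10.97 mol
mass = 10.97 × 69.60 = 763.5 g

764 g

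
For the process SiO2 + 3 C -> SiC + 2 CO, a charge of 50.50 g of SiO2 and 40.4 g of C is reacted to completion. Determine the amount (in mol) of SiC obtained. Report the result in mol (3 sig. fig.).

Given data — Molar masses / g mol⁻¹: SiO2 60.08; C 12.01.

0.841 mol

n(SiO2) = 50.50 / 60.08 = 0.8405 mol
n(C) = 40.40 / 12.01 = 3.364 mol
n/ν → SiO2: 0.8405, C: 1.121; SiO2 is limiting.
n(SiC) = (1/1) × 0.8405 = 0.8405 mol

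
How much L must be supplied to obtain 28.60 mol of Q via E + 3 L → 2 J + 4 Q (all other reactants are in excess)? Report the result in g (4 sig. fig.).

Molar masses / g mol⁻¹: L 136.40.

2926 g

n(Q) = 28.60 mol
n(L) = (3/4) × 28.60 = 21.45 mol
mass = 21.45 × 136.40 = 2926 g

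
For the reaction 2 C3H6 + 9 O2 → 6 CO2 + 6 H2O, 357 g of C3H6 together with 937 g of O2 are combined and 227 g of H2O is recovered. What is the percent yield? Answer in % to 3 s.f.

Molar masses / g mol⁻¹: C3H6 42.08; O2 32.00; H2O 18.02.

64.5 %

n(C3H6) = 357.0 / 42.08 = 8.484 mol
n(O2) = 937.0 / 32.00 = 29.28 mol
n/ν → C3H6: 4.242, O2: 3.253; O2 is limiting.
theoretical n(H2O) = (6/9) × 29.28 = 19.52 mol → 351.8 g
% yield = 227 / 351.8 × 100 = 64.53 %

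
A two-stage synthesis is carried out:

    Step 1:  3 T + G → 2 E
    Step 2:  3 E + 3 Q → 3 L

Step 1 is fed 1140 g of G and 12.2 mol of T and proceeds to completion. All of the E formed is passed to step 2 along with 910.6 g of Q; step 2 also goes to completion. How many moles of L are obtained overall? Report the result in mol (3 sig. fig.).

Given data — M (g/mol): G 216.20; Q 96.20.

8.13 mol

Step 1:
n(G) = 1140 / 216.20 = 5.273 mol
n(T) = 12.20 mol
n/ν for G = 5.273/1 = 5.273
n/ν for T = 12.20/3 = 4.067
Smallest n/ν is T → limiting reagent.
n(E) produced = (2/3) × 12.20 = 8.133 mol
Step 2:
n(E) available = 8.133 mol
n(Q) = 910.6 / 96.20 = 9.466 mol
n/ν for E = 8.133/3 = 2.711
n/ν for Q = 9.466/3 = 3.155
Smallest n/ν is E → limiting reagent.
n(L) = (3/3) × 8.133 = 8.133 mol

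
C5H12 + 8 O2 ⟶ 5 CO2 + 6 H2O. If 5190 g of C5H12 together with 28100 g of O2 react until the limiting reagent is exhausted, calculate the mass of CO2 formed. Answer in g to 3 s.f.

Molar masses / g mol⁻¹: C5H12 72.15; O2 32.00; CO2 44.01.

15800 g

n(C5H12) = 5190 / 72.15 = 71.93 mol
n(O2) = 28100 / 32.00 = 878.1 mol
n/ν for C5H12 = 71.93/1 = 71.93
n/ν for O2 = 878.1/8 = 109.8
Smallest n/ν is C5H12 → limiting reagent.
n(CO2) = (5/1) × 71.93 = 359.7 mol
mass = 359.7 × 44.01 = 15830 g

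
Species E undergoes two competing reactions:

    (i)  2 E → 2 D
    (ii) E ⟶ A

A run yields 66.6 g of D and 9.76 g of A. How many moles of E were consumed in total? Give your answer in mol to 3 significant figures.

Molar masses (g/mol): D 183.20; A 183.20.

n(D) = 66.6 / 183.20 = 0.3635 mol
n(A) = 9.76 / 183.20 = 0.05328 mol
n(E) via (i) = (2/2)×0.3635 = 0.3635 mol
n(E) via (ii) = (1/1)×0.05328 = 0.05328 mol
total n(E) = 0.3635 + 0.05328 = 0.4168 mol

0.417 mol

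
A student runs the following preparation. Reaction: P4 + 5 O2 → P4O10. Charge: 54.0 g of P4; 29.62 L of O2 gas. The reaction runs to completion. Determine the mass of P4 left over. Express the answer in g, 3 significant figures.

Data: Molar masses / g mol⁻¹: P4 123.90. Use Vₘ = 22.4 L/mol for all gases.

n(P4) = 54.00 / 123.90 = 0.4358 mol
n(O2) = 29.62 / 22.4 = 1.322 mol
n/ν for P4 = 0.4358/1 = 0.4358
n/ν for O2 = 1.322/5 = 0.2644
Smallest n/ν is O2 → limiting reagent.
P4 consumed = (1/5) × 1.322 = 0.2644 mol
P4 remaining = 0.4358 − 0.2644 = 0.1714 mol
mass = 0.1714 × 123.90 = 21.24 g

21.2 g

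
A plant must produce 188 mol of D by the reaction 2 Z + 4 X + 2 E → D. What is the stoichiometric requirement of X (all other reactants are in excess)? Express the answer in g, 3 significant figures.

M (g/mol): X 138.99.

105000 g

n(D) = 188.0 mol
n(X) = (4/1) × 188.0 = 752.0 mol
mass = 752.0 × 138.99 = 104500 g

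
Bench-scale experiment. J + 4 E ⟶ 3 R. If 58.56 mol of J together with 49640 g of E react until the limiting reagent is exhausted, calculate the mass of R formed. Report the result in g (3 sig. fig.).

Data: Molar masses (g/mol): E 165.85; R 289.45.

n(J) = 58.56 mol
n(E) = 49640 / 165.85 = 299.3 mol
n/ν → J: 58.56, E: 74.83; J is limiting.
n(R) = (3/1) × 58.56 = 175.7 mol
mass = 175.7 × 289.45 = 50860 g

50900 g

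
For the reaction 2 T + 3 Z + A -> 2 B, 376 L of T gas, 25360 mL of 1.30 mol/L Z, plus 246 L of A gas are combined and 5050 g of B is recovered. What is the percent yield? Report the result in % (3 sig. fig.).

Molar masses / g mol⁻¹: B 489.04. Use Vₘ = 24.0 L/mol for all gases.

n(T) = 376.0 / 24.0 = 15.67 mol
n(Z) = 1.30 × 25360/1000 = 32.97 mol
n(A) = 246.0 / 24.0 = 10.25 mol
n/ν → T: 7.835, Z: 10.99, A: 10.25; T is limiting.
theoretical n(B) = (2/2) × 15.67 = 15.67 mol → 7663 g
% yield = 5050 / 7663 × 100 = 65.90 %

65.9 %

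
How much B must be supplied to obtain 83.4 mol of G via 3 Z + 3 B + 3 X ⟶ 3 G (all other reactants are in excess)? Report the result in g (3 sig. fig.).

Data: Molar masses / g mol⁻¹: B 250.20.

n(G) = 83.40 mol
n(B) = (3/3) × 83.40 = 83.40 mol
mass = 83.40 × 250.20 = 20870 g

20900 g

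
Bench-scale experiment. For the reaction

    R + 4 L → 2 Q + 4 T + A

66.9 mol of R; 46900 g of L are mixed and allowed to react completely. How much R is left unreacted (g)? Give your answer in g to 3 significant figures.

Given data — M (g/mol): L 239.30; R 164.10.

n(R) = 66.90 mol
n(L) = 46900 / 239.30 = 196.0 mol
n/ν for R = 66.90/1 = 66.90
n/ν for L = 196.0/4 = 49.00
Smallest n/ν is L → limiting reagent.
R consumed = (1/4) × 196.0 = 49.00 mol
R remaining = 66.90 − 49.00 = 17.90 mol
mass = 17.90 × 164.10 = 2937 g

2940 g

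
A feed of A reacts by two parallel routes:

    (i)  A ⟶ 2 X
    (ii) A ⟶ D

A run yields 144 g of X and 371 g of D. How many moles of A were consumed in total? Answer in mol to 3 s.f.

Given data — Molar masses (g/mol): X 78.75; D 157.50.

3.27 mol

n(X) = 144 / 78.75 = 1.829 mol
n(D) = 371 / 157.50 = 2.356 mol
n(A) via (i) = (1/2)×1.829 = 0.9145 mol
n(A) via (ii) = (1/1)×2.356 = 2.356 mol
total n(A) = 0.9145 + 2.356 = 3.271 mol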